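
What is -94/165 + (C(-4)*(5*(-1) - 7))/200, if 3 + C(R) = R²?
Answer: -2227/1650 ≈ -1.3497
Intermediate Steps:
C(R) = -3 + R²
-94/165 + (C(-4)*(5*(-1) - 7))/200 = -94/165 + ((-3 + (-4)²)*(5*(-1) - 7))/200 = -94*1/165 + ((-3 + 16)*(-5 - 7))*(1/200) = -94/165 + (13*(-12))*(1/200) = -94/165 - 156*1/200 = -94/165 - 39/50 = -2227/1650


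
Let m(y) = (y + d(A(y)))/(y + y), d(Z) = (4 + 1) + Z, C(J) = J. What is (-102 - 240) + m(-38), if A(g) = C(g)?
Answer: -25921/76 ≈ -341.07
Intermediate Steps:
A(g) = g
d(Z) = 5 + Z
m(y) = (5 + 2*y)/(2*y) (m(y) = (y + (5 + y))/(y + y) = (5 + 2*y)/((2*y)) = (5 + 2*y)*(1/(2*y)) = (5 + 2*y)/(2*y))
(-102 - 240) + m(-38) = (-102 - 240) + (5/2 - 38)/(-38) = -342 - 1/38*(-71/2) = -342 + 71/76 = -25921/76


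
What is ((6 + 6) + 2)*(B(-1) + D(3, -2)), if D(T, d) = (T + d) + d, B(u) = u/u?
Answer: 0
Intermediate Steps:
B(u) = 1
D(T, d) = T + 2*d
((6 + 6) + 2)*(B(-1) + D(3, -2)) = ((6 + 6) + 2)*(1 + (3 + 2*(-2))) = (12 + 2)*(1 + (3 - 4)) = 14*(1 - 1) = 14*0 = 0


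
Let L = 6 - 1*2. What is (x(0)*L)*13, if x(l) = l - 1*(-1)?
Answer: 52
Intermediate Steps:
x(l) = 1 + l (x(l) = l + 1 = 1 + l)
L = 4 (L = 6 - 2 = 4)
(x(0)*L)*13 = ((1 + 0)*4)*13 = (1*4)*13 = 4*13 = 52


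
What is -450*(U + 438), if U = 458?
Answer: -403200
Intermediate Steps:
-450*(U + 438) = -450*(458 + 438) = -450*896 = -403200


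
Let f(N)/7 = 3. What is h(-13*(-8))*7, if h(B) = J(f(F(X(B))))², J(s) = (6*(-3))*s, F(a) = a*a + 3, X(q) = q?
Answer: 1000188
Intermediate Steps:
F(a) = 3 + a² (F(a) = a² + 3 = 3 + a²)
f(N) = 21 (f(N) = 7*3 = 21)
J(s) = -18*s
h(B) = 142884 (h(B) = (-18*21)² = (-378)² = 142884)
h(-13*(-8))*7 = 142884*7 = 1000188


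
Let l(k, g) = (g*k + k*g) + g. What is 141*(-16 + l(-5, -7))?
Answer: 6627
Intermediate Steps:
l(k, g) = g + 2*g*k (l(k, g) = (g*k + g*k) + g = 2*g*k + g = g + 2*g*k)
141*(-16 + l(-5, -7)) = 141*(-16 - 7*(1 + 2*(-5))) = 141*(-16 - 7*(1 - 10)) = 141*(-16 - 7*(-9)) = 141*(-16 + 63) = 141*47 = 6627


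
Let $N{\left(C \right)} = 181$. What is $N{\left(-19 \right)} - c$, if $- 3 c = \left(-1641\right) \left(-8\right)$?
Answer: $4557$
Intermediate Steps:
$c = -4376$ ($c = - \frac{\left(-1641\right) \left(-8\right)}{3} = \left(- \frac{1}{3}\right) 13128 = -4376$)
$N{\left(-19 \right)} - c = 181 - -4376 = 181 + 4376 = 4557$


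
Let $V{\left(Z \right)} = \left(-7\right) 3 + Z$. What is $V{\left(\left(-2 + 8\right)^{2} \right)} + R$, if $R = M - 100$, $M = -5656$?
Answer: $-5741$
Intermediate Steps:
$V{\left(Z \right)} = -21 + Z$
$R = -5756$ ($R = -5656 - 100 = -5756$)
$V{\left(\left(-2 + 8\right)^{2} \right)} + R = \left(-21 + \left(-2 + 8\right)^{2}\right) - 5756 = \left(-21 + 6^{2}\right) - 5756 = \left(-21 + 36\right) - 5756 = 15 - 5756 = -5741$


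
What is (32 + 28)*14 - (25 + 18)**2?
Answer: -1009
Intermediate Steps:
(32 + 28)*14 - (25 + 18)**2 = 60*14 - 1*43**2 = 840 - 1*1849 = 840 - 1849 = -1009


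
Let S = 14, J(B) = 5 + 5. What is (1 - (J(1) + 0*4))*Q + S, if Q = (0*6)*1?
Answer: 14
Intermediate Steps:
J(B) = 10
Q = 0 (Q = 0*1 = 0)
(1 - (J(1) + 0*4))*Q + S = (1 - (10 + 0*4))*0 + 14 = (1 - (10 + 0))*0 + 14 = (1 - 1*10)*0 + 14 = (1 - 10)*0 + 14 = -9*0 + 14 = 0 + 14 = 14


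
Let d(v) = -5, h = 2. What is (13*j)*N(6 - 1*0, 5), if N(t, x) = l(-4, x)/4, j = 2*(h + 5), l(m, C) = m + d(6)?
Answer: -819/2 ≈ -409.50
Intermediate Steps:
l(m, C) = -5 + m (l(m, C) = m - 5 = -5 + m)
j = 14 (j = 2*(2 + 5) = 2*7 = 14)
N(t, x) = -9/4 (N(t, x) = (-5 - 4)/4 = -9*¼ = -9/4)
(13*j)*N(6 - 1*0, 5) = (13*14)*(-9/4) = 182*(-9/4) = -819/2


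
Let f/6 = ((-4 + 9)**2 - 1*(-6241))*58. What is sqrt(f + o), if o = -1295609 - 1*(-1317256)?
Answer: sqrt(2202215) ≈ 1484.0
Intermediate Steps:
f = 2180568 (f = 6*(((-4 + 9)**2 - 1*(-6241))*58) = 6*((5**2 + 6241)*58) = 6*((25 + 6241)*58) = 6*(6266*58) = 6*363428 = 2180568)
o = 21647 (o = -1295609 + 1317256 = 21647)
sqrt(f + o) = sqrt(2180568 + 21647) = sqrt(2202215)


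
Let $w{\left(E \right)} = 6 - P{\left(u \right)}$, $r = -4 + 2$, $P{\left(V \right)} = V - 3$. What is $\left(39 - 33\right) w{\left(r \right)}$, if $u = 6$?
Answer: $18$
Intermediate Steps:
$P{\left(V \right)} = -3 + V$
$r = -2$
$w{\left(E \right)} = 3$ ($w{\left(E \right)} = 6 - \left(-3 + 6\right) = 6 - 3 = 3$)
$\left(39 - 33\right) w{\left(r \right)} = \left(39 - 33\right) 3 = 6 \cdot 3 = 18$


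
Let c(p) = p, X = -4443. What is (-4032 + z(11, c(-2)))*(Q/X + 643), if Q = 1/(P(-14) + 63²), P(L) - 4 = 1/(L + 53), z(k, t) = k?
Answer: -593316026355691/229477988 ≈ -2.5855e+6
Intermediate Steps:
P(L) = 4 + 1/(53 + L) (P(L) = 4 + 1/(L + 53) = 4 + 1/(53 + L))
Q = 39/154948 (Q = 1/((213 + 4*(-14))/(53 - 14) + 63²) = 1/((213 - 56)/39 + 3969) = 1/((1/39)*157 + 3969) = 1/(157/39 + 3969) = 1/(154948/39) = 39/154948 ≈ 0.00025170)
(-4032 + z(11, c(-2)))*(Q/X + 643) = (-4032 + 11)*((39/154948)/(-4443) + 643) = -4021*((39/154948)*(-1/4443) + 643) = -4021*(-13/229477988 + 643) = -4021*147554346271/229477988 = -593316026355691/229477988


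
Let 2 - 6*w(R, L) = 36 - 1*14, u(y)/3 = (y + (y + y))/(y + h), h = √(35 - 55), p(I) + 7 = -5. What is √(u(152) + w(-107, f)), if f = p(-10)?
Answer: √6*√((646 - 5*I*√5)/(76 + I*√5))/3 ≈ 2.3795 - 0.055594*I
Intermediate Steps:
p(I) = -12 (p(I) = -7 - 5 = -12)
f = -12
h = 2*I*√5 (h = √(-20) = 2*I*√5 ≈ 4.4721*I)
u(y) = 9*y/(y + 2*I*√5) (u(y) = 3*((y + (y + y))/(y + 2*I*√5)) = 3*((y + 2*y)/(y + 2*I*√5)) = 3*((3*y)/(y + 2*I*√5)) = 3*(3*y/(y + 2*I*√5)) = 9*y/(y + 2*I*√5))
w(R, L) = -10/3 (w(R, L) = ⅓ - (36 - 1*14)/6 = ⅓ - (36 - 14)/6 = ⅓ - ⅙*22 = ⅓ - 11/3 = -10/3)
√(u(152) + w(-107, f)) = √(9*152/(152 + 2*I*√5) - 10/3) = √(1368/(152 + 2*I*√5) - 10/3) = √(-10/3 + 1368/(152 + 2*I*√5))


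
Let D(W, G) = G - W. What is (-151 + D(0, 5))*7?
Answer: -1022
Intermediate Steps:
(-151 + D(0, 5))*7 = (-151 + (5 - 1*0))*7 = (-151 + (5 + 0))*7 = (-151 + 5)*7 = -146*7 = -1022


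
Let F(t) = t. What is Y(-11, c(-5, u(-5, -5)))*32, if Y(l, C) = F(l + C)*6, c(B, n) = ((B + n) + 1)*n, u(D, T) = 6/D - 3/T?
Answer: -39552/25 ≈ -1582.1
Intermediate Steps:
u(D, T) = -3/T + 6/D
c(B, n) = n*(1 + B + n) (c(B, n) = (1 + B + n)*n = n*(1 + B + n))
Y(l, C) = 6*C + 6*l (Y(l, C) = (l + C)*6 = (C + l)*6 = 6*C + 6*l)
Y(-11, c(-5, u(-5, -5)))*32 = (6*((-3/(-5) + 6/(-5))*(1 - 5 + (-3/(-5) + 6/(-5)))) + 6*(-11))*32 = (6*((-3*(-⅕) + 6*(-⅕))*(1 - 5 + (-3*(-⅕) + 6*(-⅕)))) - 66)*32 = (6*((⅗ - 6/5)*(1 - 5 + (⅗ - 6/5))) - 66)*32 = (6*(-3*(1 - 5 - ⅗)/5) - 66)*32 = (6*(-⅗*(-23/5)) - 66)*32 = (6*(69/25) - 66)*32 = (414/25 - 66)*32 = -1236/25*32 = -39552/25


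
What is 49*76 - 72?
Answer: 3652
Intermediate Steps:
49*76 - 72 = 3724 - 72 = 3652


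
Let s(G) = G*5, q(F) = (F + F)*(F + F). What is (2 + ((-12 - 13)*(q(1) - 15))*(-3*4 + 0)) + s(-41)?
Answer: -3503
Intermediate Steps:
q(F) = 4*F**2 (q(F) = (2*F)*(2*F) = 4*F**2)
s(G) = 5*G
(2 + ((-12 - 13)*(q(1) - 15))*(-3*4 + 0)) + s(-41) = (2 + ((-12 - 13)*(4*1**2 - 15))*(-3*4 + 0)) + 5*(-41) = (2 + (-25*(4*1 - 15))*(-12 + 0)) - 205 = (2 - 25*(4 - 15)*(-12)) - 205 = (2 - 25*(-11)*(-12)) - 205 = (2 + 275*(-12)) - 205 = (2 - 3300) - 205 = -3298 - 205 = -3503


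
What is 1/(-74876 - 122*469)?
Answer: -1/132094 ≈ -7.5704e-6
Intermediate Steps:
1/(-74876 - 122*469) = 1/(-74876 - 57218) = 1/(-132094) = -1/132094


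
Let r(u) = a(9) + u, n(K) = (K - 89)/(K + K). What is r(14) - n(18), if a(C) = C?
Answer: 899/36 ≈ 24.972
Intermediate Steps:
n(K) = (-89 + K)/(2*K) (n(K) = (-89 + K)/((2*K)) = (-89 + K)*(1/(2*K)) = (-89 + K)/(2*K))
r(u) = 9 + u
r(14) - n(18) = (9 + 14) - (-89 + 18)/(2*18) = 23 - (-71)/(2*18) = 23 - 1*(-71/36) = 23 + 71/36 = 899/36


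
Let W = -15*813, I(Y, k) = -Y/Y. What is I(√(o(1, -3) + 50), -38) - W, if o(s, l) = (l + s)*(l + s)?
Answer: 12194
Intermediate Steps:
o(s, l) = (l + s)²
I(Y, k) = -1 (I(Y, k) = -1*1 = -1)
W = -12195
I(√(o(1, -3) + 50), -38) - W = -1 - 1*(-12195) = -1 + 12195 = 12194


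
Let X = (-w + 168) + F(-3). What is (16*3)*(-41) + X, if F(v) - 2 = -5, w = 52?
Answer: -1855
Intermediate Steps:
F(v) = -3 (F(v) = 2 - 5 = -3)
X = 113 (X = (-1*52 + 168) - 3 = (-52 + 168) - 3 = 116 - 3 = 113)
(16*3)*(-41) + X = (16*3)*(-41) + 113 = 48*(-41) + 113 = -1968 + 113 = -1855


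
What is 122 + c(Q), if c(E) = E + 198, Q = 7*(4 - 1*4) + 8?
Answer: 328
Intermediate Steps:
Q = 8 (Q = 7*(4 - 4) + 8 = 7*0 + 8 = 0 + 8 = 8)
c(E) = 198 + E
122 + c(Q) = 122 + (198 + 8) = 122 + 206 = 328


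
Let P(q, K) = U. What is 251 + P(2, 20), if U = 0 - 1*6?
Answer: 245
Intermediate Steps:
U = -6 (U = 0 - 6 = -6)
P(q, K) = -6
251 + P(2, 20) = 251 - 6 = 245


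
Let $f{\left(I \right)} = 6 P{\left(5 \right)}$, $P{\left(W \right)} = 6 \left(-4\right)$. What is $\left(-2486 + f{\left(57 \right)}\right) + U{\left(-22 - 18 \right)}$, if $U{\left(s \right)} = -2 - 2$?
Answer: $-2634$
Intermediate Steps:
$P{\left(W \right)} = -24$
$U{\left(s \right)} = -4$
$f{\left(I \right)} = -144$ ($f{\left(I \right)} = 6 \left(-24\right) = -144$)
$\left(-2486 + f{\left(57 \right)}\right) + U{\left(-22 - 18 \right)} = \left(-2486 - 144\right) - 4 = -2630 - 4 = -2634$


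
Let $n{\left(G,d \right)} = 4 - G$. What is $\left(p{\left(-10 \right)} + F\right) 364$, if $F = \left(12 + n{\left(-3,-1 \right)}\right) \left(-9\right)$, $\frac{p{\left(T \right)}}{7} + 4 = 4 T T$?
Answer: $946764$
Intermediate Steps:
$p{\left(T \right)} = -28 + 28 T^{2}$ ($p{\left(T \right)} = -28 + 7 \cdot 4 T T = -28 + 7 \cdot 4 T^{2} = -28 + 28 T^{2}$)
$F = -171$ ($F = \left(12 + \left(4 - -3\right)\right) \left(-9\right) = \left(12 + \left(4 + 3\right)\right) \left(-9\right) = \left(12 + 7\right) \left(-9\right) = 19 \left(-9\right) = -171$)
$\left(p{\left(-10 \right)} + F\right) 364 = \left(\left(-28 + 28 \left(-10\right)^{2}\right) - 171\right) 364 = \left(\left(-28 + 28 \cdot 100\right) - 171\right) 364 = \left(\left(-28 + 2800\right) - 171\right) 364 = \left(2772 - 171\right) 364 = 2601 \cdot 364 = 946764$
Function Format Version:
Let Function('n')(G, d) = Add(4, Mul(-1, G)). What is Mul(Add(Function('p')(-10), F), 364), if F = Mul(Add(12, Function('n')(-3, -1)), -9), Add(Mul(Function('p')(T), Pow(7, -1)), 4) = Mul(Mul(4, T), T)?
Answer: 946764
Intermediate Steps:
Function('p')(T) = Add(-28, Mul(28, Pow(T, 2))) (Function('p')(T) = Add(-28, Mul(7, Mul(Mul(4, T), T))) = Add(-28, Mul(7, Mul(4, Pow(T, 2)))) = Add(-28, Mul(28, Pow(T, 2))))
F = -171 (F = Mul(Add(12, Add(4, Mul(-1, -3))), -9) = Mul(Add(12, Add(4, 3)), -9) = Mul(Add(12, 7), -9) = Mul(19, -9) = -171)
Mul(Add(Function('p')(-10), F), 364) = Mul(Add(Add(-28, Mul(28, Pow(-10, 2))), -171), 364) = Mul(Add(Add(-28, Mul(28, 100)), -171), 364) = Mul(Add(Add(-28, 2800), -171), 364) = Mul(Add(2772, -171), 364) = Mul(2601, 364) = 946764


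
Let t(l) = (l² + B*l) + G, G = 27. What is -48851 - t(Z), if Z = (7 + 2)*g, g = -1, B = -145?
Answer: -50264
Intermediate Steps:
Z = -9 (Z = (7 + 2)*(-1) = 9*(-1) = -9)
t(l) = 27 + l² - 145*l (t(l) = (l² - 145*l) + 27 = 27 + l² - 145*l)
-48851 - t(Z) = -48851 - (27 + (-9)² - 145*(-9)) = -48851 - (27 + 81 + 1305) = -48851 - 1*1413 = -48851 - 1413 = -50264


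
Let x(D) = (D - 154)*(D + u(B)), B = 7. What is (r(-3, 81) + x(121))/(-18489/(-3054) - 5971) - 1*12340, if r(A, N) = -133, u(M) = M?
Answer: -74927931674/6072315 ≈ -12339.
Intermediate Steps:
x(D) = (-154 + D)*(7 + D) (x(D) = (D - 154)*(D + 7) = (-154 + D)*(7 + D))
(r(-3, 81) + x(121))/(-18489/(-3054) - 5971) - 1*12340 = (-133 + (-1078 + 121² - 147*121))/(-18489/(-3054) - 5971) - 1*12340 = (-133 + (-1078 + 14641 - 17787))/(-18489*(-1/3054) - 5971) - 12340 = (-133 - 4224)/(6163/1018 - 5971) - 12340 = -4357/(-6072315/1018) - 12340 = -4357*(-1018/6072315) - 12340 = 4435426/6072315 - 12340 = -74927931674/6072315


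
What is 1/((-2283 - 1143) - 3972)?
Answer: -1/7398 ≈ -0.00013517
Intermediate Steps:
1/((-2283 - 1143) - 3972) = 1/(-3426 - 3972) = 1/(-7398) = -1/7398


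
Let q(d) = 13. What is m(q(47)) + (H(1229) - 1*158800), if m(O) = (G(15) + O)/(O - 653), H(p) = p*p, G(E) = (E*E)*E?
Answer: 216261713/160 ≈ 1.3516e+6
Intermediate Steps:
G(E) = E**3 (G(E) = E**2*E = E**3)
H(p) = p**2
m(O) = (3375 + O)/(-653 + O) (m(O) = (15**3 + O)/(O - 653) = (3375 + O)/(-653 + O))
m(q(47)) + (H(1229) - 1*158800) = (3375 + 13)/(-653 + 13) + (1229**2 - 1*158800) = 3388/(-640) + (1510441 - 158800) = -1/640*3388 + 1351641 = -847/160 + 1351641 = 216261713/160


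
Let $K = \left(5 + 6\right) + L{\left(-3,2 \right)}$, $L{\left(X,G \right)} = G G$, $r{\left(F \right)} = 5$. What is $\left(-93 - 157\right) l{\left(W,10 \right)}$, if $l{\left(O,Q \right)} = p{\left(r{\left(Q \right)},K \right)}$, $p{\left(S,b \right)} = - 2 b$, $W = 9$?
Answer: $7500$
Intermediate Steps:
$L{\left(X,G \right)} = G^{2}$
$K = 15$ ($K = \left(5 + 6\right) + 2^{2} = 11 + 4 = 15$)
$l{\left(O,Q \right)} = -30$ ($l{\left(O,Q \right)} = \left(-2\right) 15 = -30$)
$\left(-93 - 157\right) l{\left(W,10 \right)} = \left(-93 - 157\right) \left(-30\right) = \left(-250\right) \left(-30\right) = 7500$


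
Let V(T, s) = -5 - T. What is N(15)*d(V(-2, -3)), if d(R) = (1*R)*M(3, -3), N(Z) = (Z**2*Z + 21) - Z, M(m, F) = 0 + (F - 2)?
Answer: 50715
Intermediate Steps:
M(m, F) = -2 + F (M(m, F) = 0 + (-2 + F) = -2 + F)
N(Z) = 21 + Z**3 - Z (N(Z) = (Z**3 + 21) - Z = (21 + Z**3) - Z = 21 + Z**3 - Z)
d(R) = -5*R (d(R) = (1*R)*(-2 - 3) = R*(-5) = -5*R)
N(15)*d(V(-2, -3)) = (21 + 15**3 - 1*15)*(-5*(-5 - 1*(-2))) = (21 + 3375 - 15)*(-5*(-5 + 2)) = 3381*(-5*(-3)) = 3381*15 = 50715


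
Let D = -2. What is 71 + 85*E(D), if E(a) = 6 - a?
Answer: 751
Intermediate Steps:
71 + 85*E(D) = 71 + 85*(6 - 1*(-2)) = 71 + 85*(6 + 2) = 71 + 85*8 = 71 + 680 = 751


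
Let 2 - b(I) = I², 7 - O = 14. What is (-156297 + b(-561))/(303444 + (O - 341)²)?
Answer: -117754/106137 ≈ -1.1095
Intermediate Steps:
O = -7 (O = 7 - 1*14 = 7 - 14 = -7)
b(I) = 2 - I²
(-156297 + b(-561))/(303444 + (O - 341)²) = (-156297 + (2 - 1*(-561)²))/(303444 + (-7 - 341)²) = (-156297 + (2 - 1*314721))/(303444 + (-348)²) = (-156297 + (2 - 314721))/(303444 + 121104) = (-156297 - 314719)/424548 = -471016*1/424548 = -117754/106137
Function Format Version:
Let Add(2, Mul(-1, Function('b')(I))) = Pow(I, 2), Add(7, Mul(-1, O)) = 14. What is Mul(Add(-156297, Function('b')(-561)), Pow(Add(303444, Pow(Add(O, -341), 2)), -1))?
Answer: Rational(-117754, 106137) ≈ -1.1095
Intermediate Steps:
O = -7 (O = Add(7, Mul(-1, 14)) = Add(7, -14) = -7)
Function('b')(I) = Add(2, Mul(-1, Pow(I, 2)))
Mul(Add(-156297, Function('b')(-561)), Pow(Add(303444, Pow(Add(O, -341), 2)), -1)) = Mul(Add(-156297, Add(2, Mul(-1, Pow(-561, 2)))), Pow(Add(303444, Pow(Add(-7, -341), 2)), -1)) = Mul(Add(-156297, Add(2, Mul(-1, 314721))), Pow(Add(303444, Pow(-348, 2)), -1)) = Mul(Add(-156297, Add(2, -314721)), Pow(Add(303444, 121104), -1)) = Mul(Add(-156297, -314719), Pow(424548, -1)) = Mul(-471016, Rational(1, 424548)) = Rational(-117754, 106137)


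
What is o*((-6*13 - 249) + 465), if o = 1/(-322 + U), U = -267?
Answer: -138/589 ≈ -0.23430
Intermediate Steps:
o = -1/589 (o = 1/(-322 - 267) = 1/(-589) = -1/589 ≈ -0.0016978)
o*((-6*13 - 249) + 465) = -((-6*13 - 249) + 465)/589 = -((-78 - 249) + 465)/589 = -(-327 + 465)/589 = -1/589*138 = -138/589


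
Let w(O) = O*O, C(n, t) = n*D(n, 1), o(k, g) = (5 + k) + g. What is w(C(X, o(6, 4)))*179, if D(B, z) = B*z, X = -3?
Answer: 14499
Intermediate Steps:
o(k, g) = 5 + g + k
C(n, t) = n² (C(n, t) = n*(n*1) = n*n = n²)
w(O) = O²
w(C(X, o(6, 4)))*179 = ((-3)²)²*179 = 9²*179 = 81*179 = 14499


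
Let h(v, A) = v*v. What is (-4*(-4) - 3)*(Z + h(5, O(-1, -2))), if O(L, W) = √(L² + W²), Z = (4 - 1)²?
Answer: 442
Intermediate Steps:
Z = 9 (Z = 3² = 9)
h(v, A) = v²
(-4*(-4) - 3)*(Z + h(5, O(-1, -2))) = (-4*(-4) - 3)*(9 + 5²) = (16 - 3)*(9 + 25) = 13*34 = 442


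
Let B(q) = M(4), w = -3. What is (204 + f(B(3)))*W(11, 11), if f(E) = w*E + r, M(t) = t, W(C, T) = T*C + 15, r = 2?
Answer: 26384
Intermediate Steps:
W(C, T) = 15 + C*T (W(C, T) = C*T + 15 = 15 + C*T)
B(q) = 4
f(E) = 2 - 3*E (f(E) = -3*E + 2 = 2 - 3*E)
(204 + f(B(3)))*W(11, 11) = (204 + (2 - 3*4))*(15 + 11*11) = (204 + (2 - 12))*(15 + 121) = (204 - 10)*136 = 194*136 = 26384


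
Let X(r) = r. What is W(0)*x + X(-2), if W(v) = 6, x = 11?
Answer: 64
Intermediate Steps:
W(0)*x + X(-2) = 6*11 - 2 = 66 - 2 = 64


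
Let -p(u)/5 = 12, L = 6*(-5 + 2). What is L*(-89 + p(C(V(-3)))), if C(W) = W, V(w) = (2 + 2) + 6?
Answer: 2682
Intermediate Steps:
V(w) = 10 (V(w) = 4 + 6 = 10)
L = -18 (L = 6*(-3) = -18)
p(u) = -60 (p(u) = -5*12 = -60)
L*(-89 + p(C(V(-3)))) = -18*(-89 - 60) = -18*(-149) = 2682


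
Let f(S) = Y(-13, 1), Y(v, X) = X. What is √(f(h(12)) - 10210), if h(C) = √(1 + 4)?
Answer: I*√10209 ≈ 101.04*I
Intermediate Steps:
h(C) = √5
f(S) = 1
√(f(h(12)) - 10210) = √(1 - 10210) = √(-10209) = I*√10209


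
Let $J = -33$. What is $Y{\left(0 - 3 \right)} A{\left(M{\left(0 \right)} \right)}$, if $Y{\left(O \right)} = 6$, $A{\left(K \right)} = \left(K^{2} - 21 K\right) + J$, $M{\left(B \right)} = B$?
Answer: $-198$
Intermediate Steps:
$A{\left(K \right)} = -33 + K^{2} - 21 K$ ($A{\left(K \right)} = \left(K^{2} - 21 K\right) - 33 = -33 + K^{2} - 21 K$)
$Y{\left(0 - 3 \right)} A{\left(M{\left(0 \right)} \right)} = 6 \left(-33 + 0^{2} - 0\right) = 6 \left(-33 + 0 + 0\right) = 6 \left(-33\right) = -198$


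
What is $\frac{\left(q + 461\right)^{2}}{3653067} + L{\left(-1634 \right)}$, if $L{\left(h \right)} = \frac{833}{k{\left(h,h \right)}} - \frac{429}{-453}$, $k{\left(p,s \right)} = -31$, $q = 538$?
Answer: $- \frac{146209345923}{5700002209} \approx -25.651$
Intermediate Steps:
$L{\left(h \right)} = - \frac{121350}{4681}$ ($L{\left(h \right)} = \frac{833}{-31} - \frac{429}{-453} = 833 \left(- \frac{1}{31}\right) - - \frac{143}{151} = - \frac{833}{31} + \frac{143}{151} = - \frac{121350}{4681}$)
$\frac{\left(q + 461\right)^{2}}{3653067} + L{\left(-1634 \right)} = \frac{\left(538 + 461\right)^{2}}{3653067} - \frac{121350}{4681} = 999^{2} \cdot \frac{1}{3653067} - \frac{121350}{4681} = 998001 \cdot \frac{1}{3653067} - \frac{121350}{4681} = \frac{332667}{1217689} - \frac{121350}{4681} = - \frac{146209345923}{5700002209}$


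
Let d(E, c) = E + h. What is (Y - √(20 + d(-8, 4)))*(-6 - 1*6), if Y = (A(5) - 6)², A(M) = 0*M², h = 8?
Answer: -432 + 24*√5 ≈ -378.33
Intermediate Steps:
d(E, c) = 8 + E (d(E, c) = E + 8 = 8 + E)
A(M) = 0
Y = 36 (Y = (0 - 6)² = (-6)² = 36)
(Y - √(20 + d(-8, 4)))*(-6 - 1*6) = (36 - √(20 + (8 - 8)))*(-6 - 1*6) = (36 - √(20 + 0))*(-6 - 6) = (36 - √20)*(-12) = (36 - 2*√5)*(-12) = -432 + 24*√5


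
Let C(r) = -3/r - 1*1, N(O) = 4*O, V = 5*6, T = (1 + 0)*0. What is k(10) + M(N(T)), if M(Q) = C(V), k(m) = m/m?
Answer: -1/10 ≈ -0.10000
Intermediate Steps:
T = 0 (T = 1*0 = 0)
V = 30
k(m) = 1
C(r) = -1 - 3/r (C(r) = -3/r - 1 = -1 - 3/r)
M(Q) = -11/10 (M(Q) = (-3 - 1*30)/30 = (-3 - 30)/30 = (1/30)*(-33) = -11/10)
k(10) + M(N(T)) = 1 - 11/10 = -1/10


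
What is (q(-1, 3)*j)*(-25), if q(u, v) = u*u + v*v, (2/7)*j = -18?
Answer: 15750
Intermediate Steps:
j = -63 (j = (7/2)*(-18) = -63)
q(u, v) = u² + v²
(q(-1, 3)*j)*(-25) = (((-1)² + 3²)*(-63))*(-25) = ((1 + 9)*(-63))*(-25) = (10*(-63))*(-25) = -630*(-25) = 15750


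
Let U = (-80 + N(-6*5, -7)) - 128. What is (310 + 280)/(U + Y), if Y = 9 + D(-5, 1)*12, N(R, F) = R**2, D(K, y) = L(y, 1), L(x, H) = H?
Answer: 590/713 ≈ 0.82749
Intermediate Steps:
D(K, y) = 1
U = 692 (U = (-80 + (-6*5)**2) - 128 = (-80 + (-30)**2) - 128 = (-80 + 900) - 128 = 820 - 128 = 692)
Y = 21 (Y = 9 + 1*12 = 9 + 12 = 21)
(310 + 280)/(U + Y) = (310 + 280)/(692 + 21) = 590/713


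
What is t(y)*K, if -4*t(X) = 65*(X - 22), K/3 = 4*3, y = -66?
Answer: 51480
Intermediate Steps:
K = 36 (K = 3*(4*3) = 3*12 = 36)
t(X) = 715/2 - 65*X/4 (t(X) = -65*(X - 22)/4 = -65*(-22 + X)/4 = -(-1430 + 65*X)/4 = 715/2 - 65*X/4)
t(y)*K = (715/2 - 65/4*(-66))*36 = (715/2 + 2145/2)*36 = 1430*36 = 51480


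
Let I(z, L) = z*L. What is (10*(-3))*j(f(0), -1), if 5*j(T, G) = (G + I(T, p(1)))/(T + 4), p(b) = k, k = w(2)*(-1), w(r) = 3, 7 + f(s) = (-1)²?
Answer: 51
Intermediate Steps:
f(s) = -6 (f(s) = -7 + (-1)² = -7 + 1 = -6)
k = -3 (k = 3*(-1) = -3)
p(b) = -3
I(z, L) = L*z
j(T, G) = (G - 3*T)/(5*(4 + T)) (j(T, G) = ((G - 3*T)/(T + 4))/5 = ((G - 3*T)/(4 + T))/5 = (G - 3*T)/(5*(4 + T)))
(10*(-3))*j(f(0), -1) = (10*(-3))*((-1 - 3*(-6))/(5*(4 - 6))) = -6*(-1 + 18)/(-2) = -6*(-1)*17/2 = -30*(-17/10) = 51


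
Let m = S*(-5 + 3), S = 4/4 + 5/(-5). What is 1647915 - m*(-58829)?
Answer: 1647915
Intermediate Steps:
S = 0 (S = 4*(1/4) + 5*(-1/5) = 1 - 1 = 0)
m = 0 (m = 0*(-5 + 3) = 0*(-2) = 0)
1647915 - m*(-58829) = 1647915 - 0*(-58829) = 1647915 - 1*0 = 1647915 + 0 = 1647915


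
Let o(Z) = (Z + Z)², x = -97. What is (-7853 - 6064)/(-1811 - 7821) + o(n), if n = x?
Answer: 362523869/9632 ≈ 37637.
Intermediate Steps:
n = -97
o(Z) = 4*Z² (o(Z) = (2*Z)² = 4*Z²)
(-7853 - 6064)/(-1811 - 7821) + o(n) = (-7853 - 6064)/(-1811 - 7821) + 4*(-97)² = -13917/(-9632) + 4*9409 = -13917*(-1/9632) + 37636 = 13917/9632 + 37636 = 362523869/9632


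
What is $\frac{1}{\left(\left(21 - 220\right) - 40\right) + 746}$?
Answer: $\frac{1}{507} \approx 0.0019724$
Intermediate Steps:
$\frac{1}{\left(\left(21 - 220\right) - 40\right) + 746} = \frac{1}{\left(-199 - 40\right) + 746} = \frac{1}{-239 + 746} = \frac{1}{507}$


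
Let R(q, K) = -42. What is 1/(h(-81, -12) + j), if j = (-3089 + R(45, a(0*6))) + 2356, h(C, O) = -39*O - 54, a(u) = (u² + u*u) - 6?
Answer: -1/361 ≈ -0.0027701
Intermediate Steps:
a(u) = -6 + 2*u² (a(u) = (u² + u²) - 6 = 2*u² - 6 = -6 + 2*u²)
h(C, O) = -54 - 39*O
j = -775 (j = (-3089 - 42) + 2356 = -3131 + 2356 = -775)
1/(h(-81, -12) + j) = 1/((-54 - 39*(-12)) - 775) = 1/((-54 + 468) - 775) = 1/(414 - 775) = 1/(-361) = -1/361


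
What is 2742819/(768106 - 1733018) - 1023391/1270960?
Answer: -139796734151/38323892360 ≈ -3.6478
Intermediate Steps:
2742819/(768106 - 1733018) - 1023391/1270960 = 2742819/(-964912) - 1023391*1/1270960 = 2742819*(-1/964912) - 1023391/1270960 = -2742819/964912 - 1023391/1270960 = -139796734151/38323892360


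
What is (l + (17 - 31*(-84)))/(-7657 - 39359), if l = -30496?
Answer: 27875/47016 ≈ 0.59288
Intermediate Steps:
(l + (17 - 31*(-84)))/(-7657 - 39359) = (-30496 + (17 - 31*(-84)))/(-7657 - 39359) = (-30496 + (17 + 2604))/(-47016) = (-30496 + 2621)*(-1/47016) = -27875*(-1/47016) = 27875/47016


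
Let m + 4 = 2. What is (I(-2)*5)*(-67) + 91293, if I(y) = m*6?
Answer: 95313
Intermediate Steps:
m = -2 (m = -4 + 2 = -2)
I(y) = -12 (I(y) = -2*6 = -12)
(I(-2)*5)*(-67) + 91293 = -12*5*(-67) + 91293 = -60*(-67) + 91293 = 4020 + 91293 = 95313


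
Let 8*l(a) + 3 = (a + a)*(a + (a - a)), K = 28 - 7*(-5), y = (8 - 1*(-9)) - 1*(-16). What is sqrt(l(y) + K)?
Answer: sqrt(5358)/4 ≈ 18.300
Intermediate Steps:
y = 33 (y = (8 + 9) + 16 = 17 + 16 = 33)
K = 63 (K = 28 + 35 = 63)
l(a) = -3/8 + a**2/4 (l(a) = -3/8 + ((a + a)*(a + (a - a)))/8 = -3/8 + ((2*a)*(a + 0))/8 = -3/8 + ((2*a)*a)/8 = -3/8 + (2*a**2)/8 = -3/8 + a**2/4)
sqrt(l(y) + K) = sqrt((-3/8 + (1/4)*33**2) + 63) = sqrt((-3/8 + (1/4)*1089) + 63) = sqrt((-3/8 + 1089/4) + 63) = sqrt(2175/8 + 63) = sqrt(2679/8) = sqrt(5358)/4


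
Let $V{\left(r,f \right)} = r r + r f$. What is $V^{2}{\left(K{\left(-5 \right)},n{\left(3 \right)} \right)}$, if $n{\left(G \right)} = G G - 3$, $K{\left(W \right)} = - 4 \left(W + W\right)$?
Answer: $3385600$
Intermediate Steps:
$K{\left(W \right)} = - 8 W$ ($K{\left(W \right)} = - 4 \cdot 2 W = - 8 W$)
$n{\left(G \right)} = -3 + G^{2}$ ($n{\left(G \right)} = G^{2} - 3 = -3 + G^{2}$)
$V{\left(r,f \right)} = r^{2} + f r$
$V^{2}{\left(K{\left(-5 \right)},n{\left(3 \right)} \right)} = \left(\left(-8\right) \left(-5\right) \left(\left(-3 + 3^{2}\right) - -40\right)\right)^{2} = \left(40 \left(\left(-3 + 9\right) + 40\right)\right)^{2} = \left(40 \left(6 + 40\right)\right)^{2} = \left(40 \cdot 46\right)^{2} = 1840^{2} = 3385600$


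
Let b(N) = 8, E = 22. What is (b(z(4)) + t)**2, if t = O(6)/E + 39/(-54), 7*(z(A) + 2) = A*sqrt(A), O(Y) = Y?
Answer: 2235025/39204 ≈ 57.010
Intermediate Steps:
z(A) = -2 + A**(3/2)/7 (z(A) = -2 + (A*sqrt(A))/7 = -2 + A**(3/2)/7)
t = -89/198 (t = 6/22 + 39/(-54) = 6*(1/22) + 39*(-1/54) = 3/11 - 13/18 = -89/198 ≈ -0.44949)
(b(z(4)) + t)**2 = (8 - 89/198)**2 = (1495/198)**2 = 2235025/39204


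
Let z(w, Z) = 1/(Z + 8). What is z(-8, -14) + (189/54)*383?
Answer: 4021/3 ≈ 1340.3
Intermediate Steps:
z(w, Z) = 1/(8 + Z)
z(-8, -14) + (189/54)*383 = 1/(8 - 14) + (189/54)*383 = 1/(-6) + (189*(1/54))*383 = -⅙ + (7/2)*383 = -⅙ + 2681/2 = 4021/3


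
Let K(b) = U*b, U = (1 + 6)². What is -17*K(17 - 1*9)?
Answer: -6664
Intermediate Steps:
U = 49 (U = 7² = 49)
K(b) = 49*b
-17*K(17 - 1*9) = -833*(17 - 1*9) = -833*(17 - 9) = -833*8 = -17*392 = -6664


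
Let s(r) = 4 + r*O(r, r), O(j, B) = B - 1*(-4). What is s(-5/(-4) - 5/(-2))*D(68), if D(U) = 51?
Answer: 26979/16 ≈ 1686.2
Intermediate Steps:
O(j, B) = 4 + B (O(j, B) = B + 4 = 4 + B)
s(r) = 4 + r*(4 + r)
s(-5/(-4) - 5/(-2))*D(68) = (4 + (-5/(-4) - 5/(-2))*(4 + (-5/(-4) - 5/(-2))))*51 = (4 + (-5*(-¼) - 5*(-½))*(4 + (-5*(-¼) - 5*(-½))))*51 = (4 + (5/4 + 5/2)*(4 + (5/4 + 5/2)))*51 = (4 + 15*(4 + 15/4)/4)*51 = (4 + (15/4)*(31/4))*51 = (4 + 465/16)*51 = (529/16)*51 = 26979/16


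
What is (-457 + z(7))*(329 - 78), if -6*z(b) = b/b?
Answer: -688493/6 ≈ -1.1475e+5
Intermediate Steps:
z(b) = -⅙ (z(b) = -b/(6*b) = -⅙*1 = -⅙)
(-457 + z(7))*(329 - 78) = (-457 - ⅙)*(329 - 78) = -2743/6*251 = -688493/6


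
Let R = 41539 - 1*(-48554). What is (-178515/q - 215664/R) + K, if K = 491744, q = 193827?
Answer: 954111115004529/1940272879 ≈ 4.9174e+5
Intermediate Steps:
R = 90093 (R = 41539 + 48554 = 90093)
(-178515/q - 215664/R) + K = (-178515/193827 - 215664/90093) + 491744 = (-178515*1/193827 - 215664*1/90093) + 491744 = (-59505/64609 - 71888/30031) + 491744 = -6431606447/1940272879 + 491744 = 954111115004529/1940272879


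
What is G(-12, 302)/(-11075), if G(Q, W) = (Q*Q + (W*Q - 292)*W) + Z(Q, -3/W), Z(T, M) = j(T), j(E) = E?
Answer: 47300/443 ≈ 106.77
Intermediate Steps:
Z(T, M) = T
G(Q, W) = Q + Q² + W*(-292 + Q*W) (G(Q, W) = (Q*Q + (W*Q - 292)*W) + Q = (Q² + (Q*W - 292)*W) + Q = (Q² + (-292 + Q*W)*W) + Q = (Q² + W*(-292 + Q*W)) + Q = Q + Q² + W*(-292 + Q*W))
G(-12, 302)/(-11075) = (-12 + (-12)² - 292*302 - 12*302²)/(-11075) = (-12 + 144 - 88184 - 12*91204)*(-1/11075) = (-12 + 144 - 88184 - 1094448)*(-1/11075) = -1182500*(-1/11075) = 47300/443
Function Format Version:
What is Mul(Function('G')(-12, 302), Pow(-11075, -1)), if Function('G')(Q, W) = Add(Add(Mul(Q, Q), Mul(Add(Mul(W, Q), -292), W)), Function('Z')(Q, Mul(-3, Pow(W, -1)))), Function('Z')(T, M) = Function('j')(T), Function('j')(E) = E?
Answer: Rational(47300, 443) ≈ 106.77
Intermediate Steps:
Function('Z')(T, M) = T
Function('G')(Q, W) = Add(Q, Pow(Q, 2), Mul(W, Add(-292, Mul(Q, W)))) (Function('G')(Q, W) = Add(Add(Mul(Q, Q), Mul(Add(Mul(W, Q), -292), W)), Q) = Add(Add(Pow(Q, 2), Mul(Add(Mul(Q, W), -292), W)), Q) = Add(Add(Pow(Q, 2), Mul(Add(-292, Mul(Q, W)), W)), Q) = Add(Add(Pow(Q, 2), Mul(W, Add(-292, Mul(Q, W)))), Q) = Add(Q, Pow(Q, 2), Mul(W, Add(-292, Mul(Q, W)))))
Mul(Function('G')(-12, 302), Pow(-11075, -1)) = Mul(Add(-12, Pow(-12, 2), Mul(-292, 302), Mul(-12, Pow(302, 2))), Pow(-11075, -1)) = Mul(Add(-12, 144, -88184, Mul(-12, 91204)), Rational(-1, 11075)) = Mul(Add(-12, 144, -88184, -1094448), Rational(-1, 11075)) = Mul(-1182500, Rational(-1, 11075)) = Rational(47300, 443)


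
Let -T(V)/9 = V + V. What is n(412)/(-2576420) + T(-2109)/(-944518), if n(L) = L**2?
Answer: -32266539929/304184383195 ≈ -0.10608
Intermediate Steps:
T(V) = -18*V (T(V) = -9*(V + V) = -18*V)
n(412)/(-2576420) + T(-2109)/(-944518) = 412**2/(-2576420) - 18*(-2109)/(-944518) = 169744*(-1/2576420) + 37962*(-1/944518) = -42436/644105 - 18981/472259 = -32266539929/304184383195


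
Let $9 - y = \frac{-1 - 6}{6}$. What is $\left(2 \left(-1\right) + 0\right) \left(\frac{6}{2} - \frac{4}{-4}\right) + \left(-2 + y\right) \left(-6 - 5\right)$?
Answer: $- \frac{587}{6} \approx -97.833$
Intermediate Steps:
$y = \frac{61}{6}$ ($y = 9 - \frac{-1 - 6}{6} = 9 - \left(-1 - 6\right) \frac{1}{6} = 9 - \left(-7\right) \frac{1}{6} = 9 - - \frac{7}{6} = 9 + \frac{7}{6} = \frac{61}{6} \approx 10.167$)
$\left(2 \left(-1\right) + 0\right) \left(\frac{6}{2} - \frac{4}{-4}\right) + \left(-2 + y\right) \left(-6 - 5\right) = \left(2 \left(-1\right) + 0\right) \left(\frac{6}{2} - \frac{4}{-4}\right) + \left(-2 + \frac{61}{6}\right) \left(-6 - 5\right) = \left(-2 + 0\right) \left(6 \cdot \frac{1}{2} - -1\right) + \frac{49}{6} \left(-11\right) = - 2 \left(3 + 1\right) - \frac{539}{6} = \left(-2\right) 4 - \frac{539}{6} = -8 - \frac{539}{6} = - \frac{587}{6}$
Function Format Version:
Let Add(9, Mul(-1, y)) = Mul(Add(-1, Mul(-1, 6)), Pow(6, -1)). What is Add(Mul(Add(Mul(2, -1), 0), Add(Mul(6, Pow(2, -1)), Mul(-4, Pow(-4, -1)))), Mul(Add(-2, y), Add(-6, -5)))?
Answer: Rational(-587, 6) ≈ -97.833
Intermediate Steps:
y = Rational(61, 6) (y = Add(9, Mul(-1, Mul(Add(-1, Mul(-1, 6)), Pow(6, -1)))) = Add(9, Mul(-1, Mul(Add(-1, -6), Rational(1, 6)))) = Add(9, Mul(-1, Mul(-7, Rational(1, 6)))) = Add(9, Mul(-1, Rational(-7, 6))) = Add(9, Rational(7, 6)) = Rational(61, 6) ≈ 10.167)
Add(Mul(Add(Mul(2, -1), 0), Add(Mul(6, Pow(2, -1)), Mul(-4, Pow(-4, -1)))), Mul(Add(-2, y), Add(-6, -5))) = Add(Mul(Add(Mul(2, -1), 0), Add(Mul(6, Pow(2, -1)), Mul(-4, Pow(-4, -1)))), Mul(Add(-2, Rational(61, 6)), Add(-6, -5))) = Add(Mul(Add(-2, 0), Add(Mul(6, Rational(1, 2)), Mul(-4, Rational(-1, 4)))), Mul(Rational(49, 6), -11)) = Add(Mul(-2, Add(3, 1)), Rational(-539, 6)) = Add(Mul(-2, 4), Rational(-539, 6)) = Add(-8, Rational(-539, 6)) = Rational(-587, 6)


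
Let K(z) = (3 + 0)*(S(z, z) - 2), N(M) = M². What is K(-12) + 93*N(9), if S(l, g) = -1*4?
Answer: 7515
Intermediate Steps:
S(l, g) = -4
K(z) = -18 (K(z) = (3 + 0)*(-4 - 2) = 3*(-6) = -18)
K(-12) + 93*N(9) = -18 + 93*9² = -18 + 93*81 = -18 + 7533 = 7515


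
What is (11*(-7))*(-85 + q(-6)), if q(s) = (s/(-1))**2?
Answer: 3773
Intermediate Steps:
q(s) = s**2 (q(s) = (s*(-1))**2 = (-s)**2 = s**2)
(11*(-7))*(-85 + q(-6)) = (11*(-7))*(-85 + (-6)**2) = -77*(-85 + 36) = -77*(-49) = 3773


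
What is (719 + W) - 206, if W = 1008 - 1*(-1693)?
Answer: 3214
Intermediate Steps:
W = 2701 (W = 1008 + 1693 = 2701)
(719 + W) - 206 = (719 + 2701) - 206 = 3420 - 206 = 3214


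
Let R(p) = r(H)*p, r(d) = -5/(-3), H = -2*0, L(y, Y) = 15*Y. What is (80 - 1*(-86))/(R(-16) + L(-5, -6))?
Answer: -249/175 ≈ -1.4229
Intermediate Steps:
H = 0
r(d) = 5/3 (r(d) = -5*(-⅓) = 5/3)
R(p) = 5*p/3
(80 - 1*(-86))/(R(-16) + L(-5, -6)) = (80 - 1*(-86))/((5/3)*(-16) + 15*(-6)) = (80 + 86)/(-80/3 - 90) = 166/(-350/3) = 166*(-3/350) = -249/175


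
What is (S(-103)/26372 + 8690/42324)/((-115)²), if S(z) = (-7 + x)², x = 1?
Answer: 28837043/1845166097850 ≈ 1.5628e-5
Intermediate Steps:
S(z) = 36 (S(z) = (-7 + 1)² = (-6)² = 36)
(S(-103)/26372 + 8690/42324)/((-115)²) = (36/26372 + 8690/42324)/((-115)²) = (36*(1/26372) + 8690*(1/42324))/13225 = (9/6593 + 4345/21162)*(1/13225) = (28837043/139521066)*(1/13225) = 28837043/1845166097850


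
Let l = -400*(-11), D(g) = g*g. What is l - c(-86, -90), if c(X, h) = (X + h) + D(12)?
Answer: 4432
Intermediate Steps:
D(g) = g²
c(X, h) = 144 + X + h (c(X, h) = (X + h) + 12² = (X + h) + 144 = 144 + X + h)
l = 4400
l - c(-86, -90) = 4400 - (144 - 86 - 90) = 4400 - 1*(-32) = 4400 + 32 = 4432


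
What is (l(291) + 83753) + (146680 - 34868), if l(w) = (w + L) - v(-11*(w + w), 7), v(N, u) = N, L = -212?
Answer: 202046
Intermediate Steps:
l(w) = -212 + 23*w (l(w) = (w - 212) - (-11)*(w + w) = (-212 + w) - (-11)*2*w = (-212 + w) - (-22)*w = (-212 + w) + 22*w = -212 + 23*w)
(l(291) + 83753) + (146680 - 34868) = ((-212 + 23*291) + 83753) + (146680 - 34868) = ((-212 + 6693) + 83753) + 111812 = (6481 + 83753) + 111812 = 90234 + 111812 = 202046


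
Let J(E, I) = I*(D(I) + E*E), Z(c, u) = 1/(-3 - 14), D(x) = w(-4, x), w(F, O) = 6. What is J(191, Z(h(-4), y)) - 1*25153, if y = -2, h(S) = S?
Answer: -464088/17 ≈ -27299.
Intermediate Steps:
D(x) = 6
Z(c, u) = -1/17 (Z(c, u) = 1/(-17) = -1/17)
J(E, I) = I*(6 + E²) (J(E, I) = I*(6 + E*E) = I*(6 + E²))
J(191, Z(h(-4), y)) - 1*25153 = -(6 + 191²)/17 - 1*25153 = -(6 + 36481)/17 - 25153 = -1/17*36487 - 25153 = -36487/17 - 25153 = -464088/17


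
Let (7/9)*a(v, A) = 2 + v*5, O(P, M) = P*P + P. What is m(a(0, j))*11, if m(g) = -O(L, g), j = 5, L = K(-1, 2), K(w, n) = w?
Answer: 0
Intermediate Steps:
L = -1
O(P, M) = P + P² (O(P, M) = P² + P = P + P²)
a(v, A) = 18/7 + 45*v/7 (a(v, A) = 9*(2 + v*5)/7 = 9*(2 + 5*v)/7 = 18/7 + 45*v/7)
m(g) = 0 (m(g) = -(-1)*(1 - 1) = -(-1)*0 = -1*0 = 0)
m(a(0, j))*11 = 0*11 = 0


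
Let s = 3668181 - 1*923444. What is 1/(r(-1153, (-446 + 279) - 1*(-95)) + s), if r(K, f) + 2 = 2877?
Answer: 1/2747612 ≈ 3.6395e-7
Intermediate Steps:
r(K, f) = 2875 (r(K, f) = -2 + 2877 = 2875)
s = 2744737 (s = 3668181 - 923444 = 2744737)
1/(r(-1153, (-446 + 279) - 1*(-95)) + s) = 1/(2875 + 2744737) = 1/2747612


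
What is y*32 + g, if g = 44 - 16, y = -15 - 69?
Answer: -2660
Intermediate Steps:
y = -84
g = 28
y*32 + g = -84*32 + 28 = -2688 + 28 = -2660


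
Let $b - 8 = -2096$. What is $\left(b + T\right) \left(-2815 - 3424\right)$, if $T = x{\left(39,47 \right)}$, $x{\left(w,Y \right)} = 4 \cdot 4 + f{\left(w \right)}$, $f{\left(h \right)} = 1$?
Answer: $12920969$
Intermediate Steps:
$x{\left(w,Y \right)} = 17$ ($x{\left(w,Y \right)} = 4 \cdot 4 + 1 = 16 + 1 = 17$)
$b = -2088$ ($b = 8 - 2096 = -2088$)
$T = 17$
$\left(b + T\right) \left(-2815 - 3424\right) = \left(-2088 + 17\right) \left(-2815 - 3424\right) = \left(-2071\right) \left(-6239\right) = 12920969$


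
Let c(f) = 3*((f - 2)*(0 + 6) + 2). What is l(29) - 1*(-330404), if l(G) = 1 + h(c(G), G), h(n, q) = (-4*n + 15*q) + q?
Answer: 328901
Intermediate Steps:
c(f) = -30 + 18*f (c(f) = 3*((-2 + f)*6 + 2) = 3*((-12 + 6*f) + 2) = 3*(-10 + 6*f) = -30 + 18*f)
h(n, q) = -4*n + 16*q
l(G) = 121 - 56*G (l(G) = 1 + (-4*(-30 + 18*G) + 16*G) = 1 + ((120 - 72*G) + 16*G) = 1 + (120 - 56*G) = 121 - 56*G)
l(29) - 1*(-330404) = (121 - 56*29) - 1*(-330404) = (121 - 1624) + 330404 = -1503 + 330404 = 328901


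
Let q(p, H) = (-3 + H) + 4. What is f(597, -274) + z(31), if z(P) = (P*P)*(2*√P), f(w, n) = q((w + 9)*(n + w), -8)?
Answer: -7 + 1922*√31 ≈ 10694.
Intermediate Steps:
q(p, H) = 1 + H
f(w, n) = -7 (f(w, n) = 1 - 8 = -7)
z(P) = 2*P^(5/2) (z(P) = P²*(2*√P) = 2*P^(5/2))
f(597, -274) + z(31) = -7 + 2*31^(5/2) = -7 + 2*(961*√31) = -7 + 1922*√31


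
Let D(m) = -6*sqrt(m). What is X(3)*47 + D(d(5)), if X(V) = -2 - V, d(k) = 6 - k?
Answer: -241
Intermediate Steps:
X(3)*47 + D(d(5)) = (-2 - 1*3)*47 - 6*sqrt(6 - 1*5) = (-2 - 3)*47 - 6*sqrt(6 - 5) = -5*47 - 6*sqrt(1) = -235 - 6*1 = -235 - 6 = -241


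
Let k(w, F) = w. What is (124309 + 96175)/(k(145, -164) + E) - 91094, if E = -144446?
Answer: -13145175778/144301 ≈ -91096.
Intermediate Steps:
(124309 + 96175)/(k(145, -164) + E) - 91094 = (124309 + 96175)/(145 - 144446) - 91094 = 220484/(-144301) - 91094 = 220484*(-1/144301) - 91094 = -220484/144301 - 91094 = -13145175778/144301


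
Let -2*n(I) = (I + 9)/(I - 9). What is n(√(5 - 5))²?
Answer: ¼ ≈ 0.25000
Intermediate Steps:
n(I) = -(9 + I)/(2*(-9 + I)) (n(I) = -(I + 9)/(2*(I - 9)) = -(9 + I)/(2*(-9 + I)))
n(√(5 - 5))² = ((-9 - √(5 - 5))/(2*(-9 + √(5 - 5))))² = ((-9 - √0)/(2*(-9 + √0)))² = ((-9 - 1*0)/(2*(-9 + 0)))² = ((½)*(-9 + 0)/(-9))² = ((½)*(-⅑)*(-9))² = (½)² = ¼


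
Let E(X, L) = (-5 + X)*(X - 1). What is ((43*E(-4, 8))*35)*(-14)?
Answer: -948150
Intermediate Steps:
E(X, L) = (-1 + X)*(-5 + X) (E(X, L) = (-5 + X)*(-1 + X) = (-1 + X)*(-5 + X))
((43*E(-4, 8))*35)*(-14) = ((43*(5 + (-4)**2 - 6*(-4)))*35)*(-14) = ((43*(5 + 16 + 24))*35)*(-14) = ((43*45)*35)*(-14) = (1935*35)*(-14) = 67725*(-14) = -948150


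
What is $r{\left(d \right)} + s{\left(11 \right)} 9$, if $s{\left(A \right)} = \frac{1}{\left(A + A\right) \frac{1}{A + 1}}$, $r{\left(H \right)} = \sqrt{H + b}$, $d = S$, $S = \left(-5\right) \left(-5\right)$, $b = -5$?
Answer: $\frac{54}{11} + 2 \sqrt{5} \approx 9.3812$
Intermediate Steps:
$S = 25$
$d = 25$
$r{\left(H \right)} = \sqrt{-5 + H}$ ($r{\left(H \right)} = \sqrt{H - 5} = \sqrt{-5 + H}$)
$s{\left(A \right)} = \frac{1 + A}{2 A}$ ($s{\left(A \right)} = \frac{1}{2 A \frac{1}{1 + A}} = \frac{1 + A}{2 A}$)
$r{\left(d \right)} + s{\left(11 \right)} 9 = \sqrt{-5 + 25} + \frac{1 + 11}{2 \cdot 11} \cdot 9 = \sqrt{20} + \frac{1}{2} \cdot \frac{1}{11} \cdot 12 \cdot 9 = 2 \sqrt{5} + \frac{6}{11} \cdot 9 = 2 \sqrt{5} + \frac{54}{11} = \frac{54}{11} + 2 \sqrt{5}$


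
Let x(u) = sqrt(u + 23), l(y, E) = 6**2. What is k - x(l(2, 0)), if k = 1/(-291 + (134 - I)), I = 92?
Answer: -1/249 - sqrt(59) ≈ -7.6852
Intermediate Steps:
l(y, E) = 36
x(u) = sqrt(23 + u)
k = -1/249 (k = 1/(-291 + (134 - 1*92)) = 1/(-291 + (134 - 92)) = 1/(-291 + 42) = 1/(-249) = -1/249 ≈ -0.0040161)
k - x(l(2, 0)) = -1/249 - sqrt(23 + 36) = -1/249 - sqrt(59)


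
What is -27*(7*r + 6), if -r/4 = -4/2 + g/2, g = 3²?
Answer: 1728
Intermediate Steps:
g = 9
r = -10 (r = -4*(-4/2 + 9/2) = -4*(-4*½ + 9*(½)) = -4*(-2 + 9/2) = -4*5/2 = -10)
-27*(7*r + 6) = -27*(7*(-10) + 6) = -27*(-70 + 6) = -27*(-64) = 1728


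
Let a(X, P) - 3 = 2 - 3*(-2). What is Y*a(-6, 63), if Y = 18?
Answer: 198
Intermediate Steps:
a(X, P) = 11 (a(X, P) = 3 + (2 - 3*(-2)) = 3 + (2 + 6) = 3 + 8 = 11)
Y*a(-6, 63) = 18*11 = 198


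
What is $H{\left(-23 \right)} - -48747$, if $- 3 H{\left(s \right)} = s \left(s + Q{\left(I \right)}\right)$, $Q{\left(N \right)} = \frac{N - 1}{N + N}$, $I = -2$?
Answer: $\frac{582917}{12} \approx 48576.0$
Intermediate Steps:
$Q{\left(N \right)} = \frac{-1 + N}{2 N}$
$H{\left(s \right)} = - \frac{s \left(\frac{3}{4} + s\right)}{3}$ ($H{\left(s \right)} = - \frac{s \left(s + \frac{-1 - 2}{2 \left(-2\right)}\right)}{3} = - \frac{s \left(s + \frac{1}{2} \left(- \frac{1}{2}\right) \left(-3\right)\right)}{3} = - \frac{s \left(s + \frac{3}{4}\right)}{3} = - \frac{s \left(\frac{3}{4} + s\right)}{3}$)
$H{\left(-23 \right)} - -48747 = \left(- \frac{1}{12}\right) \left(-23\right) \left(3 + 4 \left(-23\right)\right) - -48747 = \left(- \frac{1}{12}\right) \left(-23\right) \left(3 - 92\right) + 48747 = \left(- \frac{1}{12}\right) \left(-23\right) \left(-89\right) + 48747 = - \frac{2047}{12} + 48747 = \frac{582917}{12}$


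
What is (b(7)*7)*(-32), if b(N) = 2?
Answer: -448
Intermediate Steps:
(b(7)*7)*(-32) = (2*7)*(-32) = 14*(-32) = -448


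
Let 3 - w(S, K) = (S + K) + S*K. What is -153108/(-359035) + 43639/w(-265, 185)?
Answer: 23186756029/17631490780 ≈ 1.3151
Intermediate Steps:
w(S, K) = 3 - K - S - K*S (w(S, K) = 3 - ((S + K) + S*K) = 3 - ((K + S) + K*S) = 3 - (K + S + K*S) = 3 + (-K - S - K*S) = 3 - K - S - K*S)
-153108/(-359035) + 43639/w(-265, 185) = -153108/(-359035) + 43639/(3 - 1*185 - 1*(-265) - 1*185*(-265)) = -153108*(-1/359035) + 43639/(3 - 185 + 265 + 49025) = 153108/359035 + 43639/49108 = 23186756029/17631490780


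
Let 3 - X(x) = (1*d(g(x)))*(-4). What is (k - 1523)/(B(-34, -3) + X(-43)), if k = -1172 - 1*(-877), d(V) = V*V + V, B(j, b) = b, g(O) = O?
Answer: -303/1204 ≈ -0.25166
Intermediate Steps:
d(V) = V + V² (d(V) = V² + V = V + V²)
k = -295 (k = -1172 + 877 = -295)
X(x) = 3 + 4*x*(1 + x) (X(x) = 3 - 1*(x*(1 + x))*(-4) = 3 - x*(1 + x)*(-4) = 3 - (-4)*x*(1 + x) = 3 + 4*x*(1 + x))
(k - 1523)/(B(-34, -3) + X(-43)) = (-295 - 1523)/(-3 + (3 + 4*(-43)*(1 - 43))) = -1818/(-3 + (3 + 4*(-43)*(-42))) = -1818/(-3 + (3 + 7224)) = -1818/(-3 + 7227) = -1818/7224 = -1818*1/7224 = -303/1204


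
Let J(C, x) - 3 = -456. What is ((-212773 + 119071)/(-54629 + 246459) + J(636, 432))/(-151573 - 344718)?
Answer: 43496346/47601751265 ≈ 0.00091376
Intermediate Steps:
J(C, x) = -453 (J(C, x) = 3 - 456 = -453)
((-212773 + 119071)/(-54629 + 246459) + J(636, 432))/(-151573 - 344718) = ((-212773 + 119071)/(-54629 + 246459) - 453)/(-151573 - 344718) = (-93702/191830 - 453)/(-496291) = (-93702*1/191830 - 453)*(-1/496291) = (-46851/95915 - 453)*(-1/496291) = -43496346/95915*(-1/496291) = 43496346/47601751265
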